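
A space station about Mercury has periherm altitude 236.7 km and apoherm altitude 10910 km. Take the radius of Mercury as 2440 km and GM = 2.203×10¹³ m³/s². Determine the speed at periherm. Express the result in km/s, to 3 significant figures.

r_p = 2440 + 236.7 = 2676.7 km = 2.6767×10⁶ m.
r_a = 2440 + 10910 = 13350 km = 1.3350×10⁷ m.
Semi-major axis a = (r_p + r_a)/2 = 8013.4 km = 8.013×10⁶ m.
Vis-viva: v² = μ(2/r − 1/a) = 2.203×10¹³ × (7.472×10⁻⁷ − 1.248×10⁻⁷) = 1.371×10⁷ m²/s².
v = 3703 m/s = 3.703 km/s.

v ≈ 3.70 km/s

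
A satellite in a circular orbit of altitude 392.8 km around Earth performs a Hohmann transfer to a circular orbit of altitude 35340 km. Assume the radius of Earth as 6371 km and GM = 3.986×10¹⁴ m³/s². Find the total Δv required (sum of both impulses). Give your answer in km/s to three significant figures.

Δv_total ≈ 3.85 km/s

r₁ = 6371 + 392.8 = 6763.8 km = 6.7638×10⁶ m.
r₂ = 6371 + 35340 = 41711 km = 4.1711×10⁷ m.
Transfer ellipse a_t = (r₁ + r₂)/2 = 2.424×10⁷ m.
At r₁: circular v_c1 = √(μ/r₁) = 7677 m/s; transfer-perigee v_p = √[μ(2/r₁ − 1/a_t)] = 10070 m/s.
Δv₁ = v_p − v_c1 = 2394 m/s.
At r₂: circular v_c2 = √(μ/r₂) = 3091 m/s; transfer-apogee v_a = √[μ(2/r₂ − 1/a_t)] = 1633 m/s.
Δv₂ = v_c2 − v_a = 1458 m/s.
Total Δv = Δv₁ + Δv₂ = 3852 m/s = 3.852 km/s.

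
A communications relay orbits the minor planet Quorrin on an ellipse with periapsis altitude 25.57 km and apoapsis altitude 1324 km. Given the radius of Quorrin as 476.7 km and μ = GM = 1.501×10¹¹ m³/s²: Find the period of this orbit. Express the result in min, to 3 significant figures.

T ≈ 334 min

r_p = 476.7 + 25.57 = 502.27 km = 5.0227×10⁵ m.
r_a = 476.7 + 1324 = 1800.7 km = 1.8007×10⁶ m.
Semi-major axis a = (r_p + r_a)/2 = (502.27 + 1800.7)/2 = 1151.5 km = 1.151×10⁶ m.
By Kepler's third law T = 2π√(a³/μ) = 2π × 3.189×10³ = 2.004×10⁴ s.
= 334.0 min.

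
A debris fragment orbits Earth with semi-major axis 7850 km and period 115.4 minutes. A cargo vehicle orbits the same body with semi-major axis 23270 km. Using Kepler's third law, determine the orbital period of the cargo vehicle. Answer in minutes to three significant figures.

Kepler's third law: T² ∝ a³, so T₂ = T₁ (a₂/a₁)^(3/2).
a₂/a₁ = 2.964, (a₂/a₁)^(3/2) = 5.104.
T₂ = 115.4 × 5.104 = 589.0 minutes.

T₂ ≈ 589 minutes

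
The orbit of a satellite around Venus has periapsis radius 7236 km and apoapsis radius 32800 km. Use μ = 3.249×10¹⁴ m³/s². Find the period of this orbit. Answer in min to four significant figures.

Semi-major axis a = (r_p + r_a)/2 = (7236.0 + 32800)/2 = 20018 km = 2.002×10⁷ m.
By Kepler's third law T = 2π√(a³/μ) = 2π × 4.969×10³ = 3.122×10⁴ s.
= 520.3 min.

T ≈ 520.3 min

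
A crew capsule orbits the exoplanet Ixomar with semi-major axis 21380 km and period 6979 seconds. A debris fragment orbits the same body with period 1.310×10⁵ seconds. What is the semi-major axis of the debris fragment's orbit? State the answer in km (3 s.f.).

a₂ ≈ 1.51×10⁵ km

Kepler's third law: a³ ∝ T², so a₂ = a₁ (T₂/T₁)^(2/3).
T₂/T₁ = 18.77, (T₂/T₁)^(2/3) = 7.063.
a₂ = 21380 × 7.063 = 1.510×10⁵ km.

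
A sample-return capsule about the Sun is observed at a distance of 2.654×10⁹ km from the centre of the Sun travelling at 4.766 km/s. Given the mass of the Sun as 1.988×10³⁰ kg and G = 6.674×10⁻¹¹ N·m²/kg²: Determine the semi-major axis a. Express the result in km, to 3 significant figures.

a ≈ 1.72×10⁹ km

μ = GM = 6.674×10⁻¹¹ × 1.988×10³⁰ = 1.327×10²⁰ m³/s².
r = 2.654×10¹² m.
Vis-viva rearranged: 1/a = 2/r − v²/μ = 7.536×10⁻¹³ − 1.712×10⁻¹³ = 5.824×10⁻¹³ m⁻¹.
a = 1.717×10¹² m = 1.7171×10⁹ km.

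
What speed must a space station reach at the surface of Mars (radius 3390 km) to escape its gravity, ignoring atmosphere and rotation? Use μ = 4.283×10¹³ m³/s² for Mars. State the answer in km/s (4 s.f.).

r = R = 3.390×10⁶ m.
Escape speed v_esc = √(2μ/r) = √(2 × 4.283×10¹³ / 3.390×10⁶) = √(2.527×10⁷) = 5027 m/s.
= 5.027 km/s.

v_esc ≈ 5.027 km/s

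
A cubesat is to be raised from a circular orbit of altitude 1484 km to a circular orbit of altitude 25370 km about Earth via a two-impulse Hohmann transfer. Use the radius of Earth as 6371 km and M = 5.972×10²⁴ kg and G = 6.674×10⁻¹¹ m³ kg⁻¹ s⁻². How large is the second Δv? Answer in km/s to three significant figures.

μ = GM = 6.674×10⁻¹¹ × 5.972×10²⁴ = 3.986×10¹⁴ m³/s².
r₁ = 6371 + 1484 = 7855.0 km = 7.8550×10⁶ m.
r₂ = 6371 + 25370 = 31741 km = 3.1741×10⁷ m.
Transfer ellipse a_t = (r₁ + r₂)/2 = 1.980×10⁷ m.
At r₁: circular v_c1 = √(μ/r₁) = 7123 m/s; transfer-perigee v_p = √[μ(2/r₁ − 1/a_t)] = 9019 m/s.
At r₂: circular v_c2 = √(μ/r₂) = 3544 m/s; transfer-apogee v_a = √[μ(2/r₂ − 1/a_t)] = 2232 m/s.
Δv₂ = v_c2 − v_a = 1312 m/s.
= 1.312 km/s.

Δv ≈ 1.31 km/s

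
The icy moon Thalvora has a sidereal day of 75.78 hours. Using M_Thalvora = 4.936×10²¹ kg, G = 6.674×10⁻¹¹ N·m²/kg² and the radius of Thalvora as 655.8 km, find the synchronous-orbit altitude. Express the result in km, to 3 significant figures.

μ = GM = 6.674×10⁻¹¹ × 4.936×10²¹ = 3.294×10¹¹ m³/s².
T = 75.78 hours = 2.728×10⁵ s.
A synchronous orbit has period T, so by Kepler's third law a = (μT²/4π²)^(1/3).
μT²/4π² = 3.294×10¹¹ × (2.728×10⁵)² / 39.48 = 6.210×10²⁰ m³.
a = 8.532×10⁶ m = 8531.8 km.
Altitude h = a − R = 8531.8 − 655.8 = 7876.0 km.

h_sync ≈ 7880 km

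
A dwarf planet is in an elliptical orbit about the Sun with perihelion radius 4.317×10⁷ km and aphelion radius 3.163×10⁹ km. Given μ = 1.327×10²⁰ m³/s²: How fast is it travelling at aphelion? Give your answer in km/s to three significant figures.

Semi-major axis a = (r_p + r_a)/2 = 1.6031×10⁹ km = 1.603×10¹² m.
Vis-viva: v² = μ(2/r − 1/a) = 1.327×10²⁰ × (6.323×10⁻¹³ − 6.238×10⁻¹³) = 1.130×10⁶ m²/s².
v = 1063 m/s = 1.063 km/s.

v ≈ 1.06 km/s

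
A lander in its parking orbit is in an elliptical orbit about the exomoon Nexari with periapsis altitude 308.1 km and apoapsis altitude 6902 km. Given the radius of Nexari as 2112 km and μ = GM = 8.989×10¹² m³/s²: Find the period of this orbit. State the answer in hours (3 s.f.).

r_p = 2112 + 308.1 = 2420.1 km = 2.4201×10⁶ m.
r_a = 2112 + 6902 = 9014.0 km = 9.0140×10⁶ m.
Semi-major axis a = (r_p + r_a)/2 = (2420.1 + 9014.0)/2 = 5717.1 km = 5.717×10⁶ m.
By Kepler's third law T = 2π√(a³/μ) = 2π × 4.559×10³ = 2.865×10⁴ s.
= 7.958 hours.

T ≈ 7.96 hours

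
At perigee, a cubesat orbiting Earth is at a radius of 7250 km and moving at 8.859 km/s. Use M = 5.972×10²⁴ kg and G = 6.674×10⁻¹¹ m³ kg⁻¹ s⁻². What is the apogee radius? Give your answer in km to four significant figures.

μ = GM = 6.674×10⁻¹¹ × 5.972×10²⁴ = 3.986×10¹⁴ m³/s².
r_p = 7.250×10⁶ m.
Specific energy ε = v²/2 − μ/r = -1.573×10⁷ J/kg, so a = −μ/(2ε) = 1.267×10⁷ m.
The apsides satisfy r_p + r_a = 2a, so the apogee radius is 2a − r_p = 1.808×10⁷ m = 18081 km.

apogee radius ≈ 18080 km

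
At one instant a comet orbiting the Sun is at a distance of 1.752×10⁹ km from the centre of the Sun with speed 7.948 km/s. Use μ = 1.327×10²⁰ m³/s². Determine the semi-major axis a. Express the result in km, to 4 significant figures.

r = 1.752×10¹² m.
Vis-viva rearranged: 1/a = 2/r − v²/μ = 1.142×10⁻¹² − 4.760×10⁻¹³ = 6.655×10⁻¹³ m⁻¹.
a = 1.503×10¹² m = 1.5026×10⁹ km.

a ≈ 1.503×10⁹ km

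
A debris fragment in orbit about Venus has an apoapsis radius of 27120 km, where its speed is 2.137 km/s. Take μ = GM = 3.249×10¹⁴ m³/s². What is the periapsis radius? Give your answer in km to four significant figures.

r_a = 2.712×10⁷ m.
Specific energy ε = v²/2 − μ/r = -9.697×10⁶ J/kg, so a = −μ/(2ε) = 1.675×10⁷ m.
The apsides satisfy r_p + r_a = 2a, so the periapsis radius is 2a − r_a = 6.386×10⁶ m = 6386.2 km.

periapsis radius ≈ 6386 km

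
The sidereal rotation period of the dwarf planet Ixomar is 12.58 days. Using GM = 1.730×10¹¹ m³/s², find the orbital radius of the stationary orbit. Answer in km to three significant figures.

T = 12.58 days = 1.087×10⁶ s.
A synchronous orbit has period T, so by Kepler's third law a = (μT²/4π²)^(1/3).
μT²/4π² = 1.730×10¹¹ × (1.087×10⁶)² / 39.48 = 5.177×10²¹ m³.
a = 1.730×10⁷ m = 17299 km.

r_sync ≈ 17300 km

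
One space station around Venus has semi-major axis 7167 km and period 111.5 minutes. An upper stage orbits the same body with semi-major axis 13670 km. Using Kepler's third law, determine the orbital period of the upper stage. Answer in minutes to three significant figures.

Kepler's third law: T² ∝ a³, so T₂ = T₁ (a₂/a₁)^(3/2).
a₂/a₁ = 1.907, (a₂/a₁)^(3/2) = 2.634.
T₂ = 111.5 × 2.634 = 293.7 minutes.

T₂ ≈ 294 minutes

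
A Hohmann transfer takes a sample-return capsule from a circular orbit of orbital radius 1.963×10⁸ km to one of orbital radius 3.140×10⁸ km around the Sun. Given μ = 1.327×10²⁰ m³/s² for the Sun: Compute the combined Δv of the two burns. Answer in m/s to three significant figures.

r₁ = 1.963×10⁸ km = 1.963×10¹¹ m.
r₂ = 3.140×10⁸ km = 3.140×10¹¹ m.
Transfer ellipse a_t = (r₁ + r₂)/2 = 2.552×10¹¹ m.
At r₁: circular v_c1 = √(μ/r₁) = 26000 m/s; transfer-perihelion v_p = √[μ(2/r₁ − 1/a_t)] = 28840 m/s.
Δv₁ = v_p − v_c1 = 2843 m/s.
At r₂: circular v_c2 = √(μ/r₂) = 20560 m/s; transfer-aphelion v_a = √[μ(2/r₂ − 1/a_t)] = 18030 m/s.
Δv₂ = v_c2 − v_a = 2526 m/s.
Total Δv = Δv₁ + Δv₂ = 5369 m/s.

Δv_total ≈ 5370 m/s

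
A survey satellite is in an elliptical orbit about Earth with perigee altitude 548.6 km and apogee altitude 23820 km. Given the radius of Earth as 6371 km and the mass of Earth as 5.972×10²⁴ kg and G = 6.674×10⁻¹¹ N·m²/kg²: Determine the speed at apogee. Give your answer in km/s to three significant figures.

v ≈ 2.22 km/s

μ = GM = 6.674×10⁻¹¹ × 5.972×10²⁴ = 3.986×10¹⁴ m³/s².
r_p = 6371 + 548.6 = 6919.6 km = 6.9196×10⁶ m.
r_a = 6371 + 23820 = 30191 km = 3.0191×10⁷ m.
Semi-major axis a = (r_p + r_a)/2 = 18555 km = 1.856×10⁷ m.
Vis-viva: v² = μ(2/r − 1/a) = 3.986×10¹⁴ × (6.624×10⁻⁸ − 5.389×10⁻⁸) = 4.923×10⁶ m²/s².
v = 2219 m/s = 2.219 km/s.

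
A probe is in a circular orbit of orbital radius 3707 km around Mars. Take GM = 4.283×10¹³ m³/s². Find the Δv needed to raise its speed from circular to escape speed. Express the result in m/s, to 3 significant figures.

Δv ≈ 1410 m/s

r = 3707 km = 3.707×10⁶ m.
Circular speed v_c = √(μ/r) = 3399 m/s.
Escape speed v_esc = √(2μ/r) = √2 × v_c = 4807 m/s.
Δv = v_esc − v_c = 1408 m/s.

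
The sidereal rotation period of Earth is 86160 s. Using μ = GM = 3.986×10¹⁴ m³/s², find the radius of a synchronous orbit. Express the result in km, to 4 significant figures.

A synchronous orbit has period T, so by Kepler's third law a = (μT²/4π²)^(1/3).
μT²/4π² = 3.986×10¹⁴ × (8.616×10⁴)² / 39.48 = 7.495×10²² m³.
a = 4.216×10⁷ m = 42163 km.

r_sync ≈ 42160 km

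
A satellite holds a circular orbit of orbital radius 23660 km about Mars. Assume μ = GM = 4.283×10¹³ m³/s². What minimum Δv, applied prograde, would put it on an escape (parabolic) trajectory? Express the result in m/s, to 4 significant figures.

r = 23660 km = 2.366×10⁷ m.
Circular speed v_c = √(μ/r) = 1345 m/s.
Escape speed v_esc = √(2μ/r) = √2 × v_c = 1903 m/s.
Δv = v_esc − v_c = 557.3 m/s.

Δv ≈ 557.3 m/s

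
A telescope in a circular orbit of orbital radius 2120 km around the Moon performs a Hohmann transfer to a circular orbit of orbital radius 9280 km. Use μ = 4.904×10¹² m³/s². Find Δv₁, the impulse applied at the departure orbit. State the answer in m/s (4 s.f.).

r₁ = 2120 km = 2.120×10⁶ m.
r₂ = 9280 km = 9.280×10⁶ m.
Transfer ellipse a_t = (r₁ + r₂)/2 = 5.700×10⁶ m.
At r₁: circular v_c1 = √(μ/r₁) = 1521 m/s; transfer-perilune v_p = √[μ(2/r₁ − 1/a_t)] = 1941 m/s.
Δv₁ = v_p − v_c1 = 419.7 m/s.

Δv ≈ 419.7 m/s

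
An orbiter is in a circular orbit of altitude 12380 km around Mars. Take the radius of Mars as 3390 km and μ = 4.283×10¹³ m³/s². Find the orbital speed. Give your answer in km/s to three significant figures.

r = 3390 + 12380 = 15770 km = 1.5770×10⁷ m.
For a circular orbit v = √(μ/r) = √(4.283×10¹³ / 1.577×10⁷) = √(2.716×10⁶) = 1648 m/s.
That is 1.648 km/s.

v ≈ 1.65 km/s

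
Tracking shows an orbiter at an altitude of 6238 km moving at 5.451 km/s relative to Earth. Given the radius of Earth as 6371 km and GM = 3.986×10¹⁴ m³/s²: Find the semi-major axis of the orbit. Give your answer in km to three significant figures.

a ≈ 11900 km

r = 6371 + 6238 = 12609 km = 1.261×10⁷ m.
Vis-viva rearranged: 1/a = 2/r − v²/μ = 1.586×10⁻⁷ − 7.454×10⁻⁸ = 8.407×10⁻⁸ m⁻¹.
a = 1.189×10⁷ m = 11895 km.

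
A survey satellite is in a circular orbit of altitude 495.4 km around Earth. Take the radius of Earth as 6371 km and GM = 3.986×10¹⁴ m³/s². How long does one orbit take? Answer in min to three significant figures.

T ≈ 94.4 min

r = 6371 + 495.4 = 6866.4 km = 6.8664×10⁶ m.
Kepler's third law: T = 2π√(r³/μ) = 2π√((6.866×10⁶)³ / 3.986×10¹⁴).
r³/μ = 8.122×10⁵ s², so T = 2π × 9.012×10² = 5.662×10³ s.
Converting: 5.662×10³ s ÷ 60.00 = 94.37 min.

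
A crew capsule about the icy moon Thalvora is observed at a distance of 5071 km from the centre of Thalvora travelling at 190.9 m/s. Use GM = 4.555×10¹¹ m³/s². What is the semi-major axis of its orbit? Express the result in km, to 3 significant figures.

r = 5.071×10⁶ m.
Specific orbital energy ε = v²/2 − μ/r = (190.9)²/2 − 4.555×10¹¹/5.071×10⁶ = -7.160×10⁴ J/kg.
Since ε = −μ/(2a), a = −μ/(2ε) = 3.181×10⁶ m = 3180.7 km.

a ≈ 3180 km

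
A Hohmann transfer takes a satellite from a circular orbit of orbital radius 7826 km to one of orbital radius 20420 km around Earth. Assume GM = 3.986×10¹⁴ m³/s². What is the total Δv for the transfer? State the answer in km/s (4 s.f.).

Δv_total ≈ 2.574 km/s

r₁ = 7826 km = 7.826×10⁶ m.
r₂ = 20420 km = 2.042×10⁷ m.
Transfer ellipse a_t = (r₁ + r₂)/2 = 1.412×10⁷ m.
At r₁: circular v_c1 = √(μ/r₁) = 7137 m/s; transfer-perigee v_p = √[μ(2/r₁ − 1/a_t)] = 8581 m/s.
Δv₁ = v_p − v_c1 = 1445 m/s.
At r₂: circular v_c2 = √(μ/r₂) = 4418 m/s; transfer-apogee v_a = √[μ(2/r₂ − 1/a_t)] = 3289 m/s.
Δv₂ = v_c2 − v_a = 1129 m/s.
Total Δv = Δv₁ + Δv₂ = 2574 m/s = 2.574 km/s.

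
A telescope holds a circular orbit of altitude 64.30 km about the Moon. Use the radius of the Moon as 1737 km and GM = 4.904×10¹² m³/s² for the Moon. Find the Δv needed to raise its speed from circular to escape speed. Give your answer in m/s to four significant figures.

Δv ≈ 683.4 m/s

r = 1737 + 64.30 = 1801.3 km = 1.8013×10⁶ m.
Circular speed v_c = √(μ/r) = 1650 m/s.
Escape speed v_esc = √(2μ/r) = √2 × v_c = 2333 m/s.
Δv = v_esc − v_c = 683.4 m/s.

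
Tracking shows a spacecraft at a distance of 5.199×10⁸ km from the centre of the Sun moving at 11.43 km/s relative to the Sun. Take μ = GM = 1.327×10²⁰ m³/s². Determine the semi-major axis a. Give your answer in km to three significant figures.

a ≈ 3.49×10⁸ km

r = 5.199×10¹¹ m.
Vis-viva rearranged: 1/a = 2/r − v²/μ = 3.847×10⁻¹² − 9.845×10⁻¹³ = 2.862×10⁻¹² m⁻¹.
a = 3.494×10¹¹ m = 3.4936×10⁸ km.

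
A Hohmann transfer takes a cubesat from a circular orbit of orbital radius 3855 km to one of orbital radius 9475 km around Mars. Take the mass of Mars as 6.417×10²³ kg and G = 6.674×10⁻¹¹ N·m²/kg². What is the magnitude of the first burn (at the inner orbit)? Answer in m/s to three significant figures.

μ = GM = 6.674×10⁻¹¹ × 6.417×10²³ = 4.283×10¹³ m³/s².
r₁ = 3855 km = 3.855×10⁶ m.
r₂ = 9475 km = 9.475×10⁶ m.
Transfer ellipse a_t = (r₁ + r₂)/2 = 6.665×10⁶ m.
At r₁: circular v_c1 = √(μ/r₁) = 3333 m/s; transfer-periapsis v_p = √[μ(2/r₁ − 1/a_t)] = 3974 m/s.
Δv₁ = v_p − v_c1 = 641.0 m/s.

Δv ≈ 641 m/s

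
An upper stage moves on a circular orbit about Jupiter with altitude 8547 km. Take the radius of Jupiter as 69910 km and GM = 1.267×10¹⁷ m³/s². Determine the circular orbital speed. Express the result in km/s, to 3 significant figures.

r = 69910 + 8547 = 78457 km = 7.8457×10⁷ m.
For a circular orbit v = √(μ/r) = √(1.267×10¹⁷ / 7.846×10⁷) = √(1.615×10⁹) = 40190 m/s.
That is 40.19 km/s.

v ≈ 40.2 km/s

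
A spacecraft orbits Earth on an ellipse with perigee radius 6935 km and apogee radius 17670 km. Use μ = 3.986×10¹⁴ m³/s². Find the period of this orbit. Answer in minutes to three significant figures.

Semi-major axis a = (r_p + r_a)/2 = (6935.0 + 17670)/2 = 12302 km = 1.230×10⁷ m.
By Kepler's third law T = 2π√(a³/μ) = 2π × 2.161×10³ = 1.358×10⁴ s.
= 226.3 minutes.

T ≈ 226 minutes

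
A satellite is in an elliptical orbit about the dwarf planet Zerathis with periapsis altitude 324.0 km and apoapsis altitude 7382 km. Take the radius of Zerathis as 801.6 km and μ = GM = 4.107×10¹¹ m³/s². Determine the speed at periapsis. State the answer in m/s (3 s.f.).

r_p = 801.6 + 324.0 = 1125.6 km = 1.1256×10⁶ m.
r_a = 801.6 + 7382 = 8183.6 km = 8.1836×10⁶ m.
Semi-major axis a = (r_p + r_a)/2 = 4654.6 km = 4.655×10⁶ m.
Vis-viva: v² = μ(2/r − 1/a) = 4.107×10¹¹ × (1.777×10⁻⁶ − 2.148×10⁻⁷) = 6.415×10⁵ m²/s².
v = 800.9 m/s.

v ≈ 801 m/s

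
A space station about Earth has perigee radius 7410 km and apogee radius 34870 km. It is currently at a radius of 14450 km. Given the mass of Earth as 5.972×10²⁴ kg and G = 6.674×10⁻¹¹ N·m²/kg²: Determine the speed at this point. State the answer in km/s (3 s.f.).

v ≈ 6.03 km/s

μ = GM = 6.674×10⁻¹¹ × 5.972×10²⁴ = 3.986×10¹⁴ m³/s².
Semi-major axis a = (r_p + r_a)/2 = 21140 km = 2.114×10⁷ m.
Vis-viva: v² = μ(2/r − 1/a) = 3.986×10¹⁴ × (1.384×10⁻⁷ − 4.730×10⁻⁸) = 3.631×10⁷ m²/s².
v = 6026 m/s = 6.026 km/s.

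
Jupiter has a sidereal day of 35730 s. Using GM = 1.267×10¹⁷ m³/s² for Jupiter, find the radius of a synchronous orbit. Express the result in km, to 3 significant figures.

r_sync ≈ 1.60×10⁵ km

A synchronous orbit has period T, so by Kepler's third law a = (μT²/4π²)^(1/3).
μT²/4π² = 1.267×10¹⁷ × (3.573×10⁴)² / 39.48 = 4.097×10²⁴ m³.
a = 1.600×10⁸ m = 1.6002×10⁵ km.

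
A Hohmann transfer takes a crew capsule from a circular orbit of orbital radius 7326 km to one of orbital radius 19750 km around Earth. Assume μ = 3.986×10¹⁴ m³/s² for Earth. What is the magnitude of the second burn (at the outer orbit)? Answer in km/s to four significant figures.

r₁ = 7326 km = 7.326×10⁶ m.
r₂ = 19750 km = 1.975×10⁷ m.
Transfer ellipse a_t = (r₁ + r₂)/2 = 1.354×10⁷ m.
At r₁: circular v_c1 = √(μ/r₁) = 7376 m/s; transfer-perigee v_p = √[μ(2/r₁ − 1/a_t)] = 8909 m/s.
At r₂: circular v_c2 = √(μ/r₂) = 4492 m/s; transfer-apogee v_a = √[μ(2/r₂ − 1/a_t)] = 3305 m/s.
Δv₂ = v_c2 − v_a = 1188 m/s.
= 1.188 km/s.

Δv ≈ 1.188 km/s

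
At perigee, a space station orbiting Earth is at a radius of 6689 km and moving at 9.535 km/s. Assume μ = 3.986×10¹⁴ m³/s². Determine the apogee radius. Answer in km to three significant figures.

apogee radius ≈ 21500 km

r_p = 6.689×10⁶ m.
Specific energy ε = v²/2 − μ/r = -1.413×10⁷ J/kg, so a = −μ/(2ε) = 1.410×10⁷ m.
The apsides satisfy r_p + r_a = 2a, so the apogee radius is 2a − r_p = 2.152×10⁷ m = 21516 km.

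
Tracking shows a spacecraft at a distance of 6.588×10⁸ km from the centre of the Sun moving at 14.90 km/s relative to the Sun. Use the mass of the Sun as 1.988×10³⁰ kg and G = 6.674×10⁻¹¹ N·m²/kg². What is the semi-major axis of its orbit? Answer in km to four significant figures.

a ≈ 7.339×10⁸ km

μ = GM = 6.674×10⁻¹¹ × 1.988×10³⁰ = 1.327×10²⁰ m³/s².
r = 6.588×10¹¹ m.
Specific orbital energy ε = v²/2 − μ/r = (14900)²/2 − 1.327×10²⁰/6.588×10¹¹ = -9.039×10⁷ J/kg.
Since ε = −μ/(2a), a = −μ/(2ε) = 7.339×10¹¹ m = 7.3392×10⁸ km.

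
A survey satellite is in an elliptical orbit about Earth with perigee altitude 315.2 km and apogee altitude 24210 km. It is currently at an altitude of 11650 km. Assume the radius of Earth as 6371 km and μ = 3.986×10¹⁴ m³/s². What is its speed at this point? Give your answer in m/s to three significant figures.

r_p = 6371 + 315.2 = 6686.2 km = 6.6862×10⁶ m.
r_a = 6371 + 24210 = 30581 km = 3.0581×10⁷ m.
r = 6371 + 11650 = 18021 km = 1.802×10⁷ m.
Semi-major axis a = (r_p + r_a)/2 = 18634 km = 1.863×10⁷ m.
Vis-viva: v² = μ(2/r − 1/a) = 3.986×10¹⁴ × (1.110×10⁻⁷ − 5.367×10⁻⁸) = 2.285×10⁷ m²/s².
v = 4780 m/s.

v ≈ 4780 m/s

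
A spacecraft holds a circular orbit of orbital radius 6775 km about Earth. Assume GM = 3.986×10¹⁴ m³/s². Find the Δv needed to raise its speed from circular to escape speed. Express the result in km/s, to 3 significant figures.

r = 6775 km = 6.775×10⁶ m.
Circular speed v_c = √(μ/r) = 7670 m/s.
Escape speed v_esc = √(2μ/r) = √2 × v_c = 10850 m/s.
Δv = v_esc − v_c = 3177 m/s = 3.177 km/s.

Δv ≈ 3.18 km/s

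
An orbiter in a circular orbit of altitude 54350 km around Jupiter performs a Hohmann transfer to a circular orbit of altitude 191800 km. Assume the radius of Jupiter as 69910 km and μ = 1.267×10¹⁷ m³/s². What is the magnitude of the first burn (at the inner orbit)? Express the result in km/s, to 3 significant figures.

Δv ≈ 5.25 km/s

r₁ = 69910 + 54350 = 124260 km = 1.2426×10⁸ m.
r₂ = 69910 + 191800 = 261710 km = 2.6171×10⁸ m.
Transfer ellipse a_t = (r₁ + r₂)/2 = 1.930×10⁸ m.
At r₁: circular v_c1 = √(μ/r₁) = 31930 m/s; transfer-perijove v_p = √[μ(2/r₁ − 1/a_t)] = 37190 m/s.
Δv₁ = v_p − v_c1 = 5254 m/s.
= 5.254 km/s.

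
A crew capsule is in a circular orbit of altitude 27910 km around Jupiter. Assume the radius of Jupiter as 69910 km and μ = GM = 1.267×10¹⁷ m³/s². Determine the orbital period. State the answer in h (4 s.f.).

T ≈ 4.744 h

r = 69910 + 27910 = 97820 km = 9.7820×10⁷ m.
Kepler's third law: T = 2π√(r³/μ) = 2π√((9.782×10⁷)³ / 1.267×10¹⁷).
r³/μ = 7.388×10⁶ s², so T = 2π × 2.718×10³ = 1.708×10⁴ s.
Converting: 1.708×10⁴ s ÷ 3600 = 4.744 h.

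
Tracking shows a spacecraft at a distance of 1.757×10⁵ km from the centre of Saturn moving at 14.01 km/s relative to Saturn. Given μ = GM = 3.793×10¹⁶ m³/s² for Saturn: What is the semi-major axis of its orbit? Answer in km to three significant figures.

r = 1.757×10⁸ m.
Vis-viva rearranged: 1/a = 2/r − v²/μ = 1.138×10⁻⁸ − 5.175×10⁻⁹ = 6.208×10⁻⁹ m⁻¹.
a = 1.611×10⁸ m = 1.6108×10⁵ km.

a ≈ 1.61×10⁵ km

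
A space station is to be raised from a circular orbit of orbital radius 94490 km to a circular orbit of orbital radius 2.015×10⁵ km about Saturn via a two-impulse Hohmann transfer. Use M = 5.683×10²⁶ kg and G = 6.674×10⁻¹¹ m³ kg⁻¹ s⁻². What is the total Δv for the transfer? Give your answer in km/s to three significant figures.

μ = GM = 6.674×10⁻¹¹ × 5.683×10²⁶ = 3.793×10¹⁶ m³/s².
r₁ = 94490 km = 9.449×10⁷ m.
r₂ = 2.015×10⁵ km = 2.015×10⁸ m.
Transfer ellipse a_t = (r₁ + r₂)/2 = 1.480×10⁸ m.
At r₁: circular v_c1 = √(μ/r₁) = 20030 m/s; transfer-perikrone v_p = √[μ(2/r₁ − 1/a_t)] = 23380 m/s.
Δv₁ = v_p − v_c1 = 3343 m/s.
At r₂: circular v_c2 = √(μ/r₂) = 13720 m/s; transfer-apokrone v_a = √[μ(2/r₂ − 1/a_t)] = 10960 m/s.
Δv₂ = v_c2 − v_a = 2757 m/s.
Total Δv = Δv₁ + Δv₂ = 6100 m/s = 6.100 km/s.

Δv_total ≈ 6.10 km/s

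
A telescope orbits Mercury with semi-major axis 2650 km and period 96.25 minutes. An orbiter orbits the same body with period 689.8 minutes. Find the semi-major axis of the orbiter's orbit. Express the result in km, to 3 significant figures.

Kepler's third law: a³ ∝ T², so a₂ = a₁ (T₂/T₁)^(2/3).
T₂/T₁ = 7.167, (T₂/T₁)^(2/3) = 3.717.
a₂ = 2650 × 3.717 = 9851 km.

a₂ ≈ 9850 km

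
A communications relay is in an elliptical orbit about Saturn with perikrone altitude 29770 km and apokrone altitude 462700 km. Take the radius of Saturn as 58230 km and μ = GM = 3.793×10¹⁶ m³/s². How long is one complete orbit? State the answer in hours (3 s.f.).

T ≈ 47.6 hours

r_p = 58230 + 29770 = 88000 km = 8.8000×10⁷ m.
r_a = 58230 + 462700 = 520930 km = 5.2093×10⁸ m.
Semi-major axis a = (r_p + r_a)/2 = (88000 + 5.2093×10⁵)/2 = 3.0446×10⁵ km = 3.045×10⁸ m.
By Kepler's third law T = 2π√(a³/μ) = 2π × 2.728×10⁴ = 1.714×10⁵ s.
= 47.61 hours.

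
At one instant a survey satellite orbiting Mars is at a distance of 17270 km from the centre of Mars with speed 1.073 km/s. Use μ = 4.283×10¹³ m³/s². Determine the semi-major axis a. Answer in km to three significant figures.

r = 1.727×10⁷ m.
Specific orbital energy ε = v²/2 − μ/r = (1073)²/2 − 4.283×10¹³/1.727×10⁷ = -1.904×10⁶ J/kg.
Since ε = −μ/(2a), a = −μ/(2ε) = 1.125×10⁷ m = 11245 km.

a ≈ 11200 km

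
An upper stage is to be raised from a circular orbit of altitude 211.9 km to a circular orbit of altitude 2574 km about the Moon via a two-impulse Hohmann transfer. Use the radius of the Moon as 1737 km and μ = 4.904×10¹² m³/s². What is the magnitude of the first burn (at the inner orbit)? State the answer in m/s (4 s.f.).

r₁ = 1737 + 211.9 = 1948.9 km = 1.9489×10⁶ m.
r₂ = 1737 + 2574 = 4311.0 km = 4.3110×10⁶ m.
Transfer ellipse a_t = (r₁ + r₂)/2 = 3.130×10⁶ m.
At r₁: circular v_c1 = √(μ/r₁) = 1586 m/s; transfer-perilune v_p = √[μ(2/r₁ − 1/a_t)] = 1862 m/s.
Δv₁ = v_p − v_c1 = 275.4 m/s.

Δv ≈ 275.4 m/s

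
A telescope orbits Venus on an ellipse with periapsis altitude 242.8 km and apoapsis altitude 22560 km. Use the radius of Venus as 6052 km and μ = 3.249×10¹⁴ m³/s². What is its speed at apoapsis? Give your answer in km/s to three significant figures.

r_p = 6052 + 242.8 = 6294.8 km = 6.2948×10⁶ m.
r_a = 6052 + 22560 = 28612 km = 2.8612×10⁷ m.
Semi-major axis a = (r_p + r_a)/2 = 17453 km = 1.745×10⁷ m.
Vis-viva: v² = μ(2/r − 1/a) = 3.249×10¹⁴ × (6.990×10⁻⁸ − 5.730×10⁻⁸) = 4.095×10⁶ m²/s².
v = 2024 m/s = 2.024 km/s.

v ≈ 2.02 km/s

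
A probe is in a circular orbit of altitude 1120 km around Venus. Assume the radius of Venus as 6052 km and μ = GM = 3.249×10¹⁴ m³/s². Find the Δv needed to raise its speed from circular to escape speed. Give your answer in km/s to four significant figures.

Δv ≈ 2.788 km/s

r = 6052 + 1120 = 7172.0 km = 7.1720×10⁶ m.
Circular speed v_c = √(μ/r) = 6731 m/s.
Escape speed v_esc = √(2μ/r) = √2 × v_c = 9519 m/s.
Δv = v_esc − v_c = 2788 m/s = 2.788 km/s.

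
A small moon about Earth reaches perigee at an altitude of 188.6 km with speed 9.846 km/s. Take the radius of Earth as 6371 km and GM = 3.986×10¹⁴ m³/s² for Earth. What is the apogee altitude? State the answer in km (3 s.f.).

r_p = 6371 + 188.6 = 6559.6 km = 6.560×10⁶ m.
Specific energy ε = v²/2 − μ/r = -1.229×10⁷ J/kg, so a = −μ/(2ε) = 1.621×10⁷ m.
The apsides satisfy r_p + r_a = 2a, so the apogee radius is 2a − r_p = 2.586×10⁷ m = 25863 km.
Apogee altitude = 25863 − 6371 = 19492 km.

apogee altitude ≈ 19500 km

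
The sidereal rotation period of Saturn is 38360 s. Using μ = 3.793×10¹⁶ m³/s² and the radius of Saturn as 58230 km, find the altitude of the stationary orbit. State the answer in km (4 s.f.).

h_sync ≈ 54000 km

A synchronous orbit has period T, so by Kepler's third law a = (μT²/4π²)^(1/3).
μT²/4π² = 3.793×10¹⁶ × (3.836×10⁴)² / 39.48 = 1.414×10²⁴ m³.
a = 1.122×10⁸ m = 1.1223×10⁵ km.
Altitude h = a − R = 1.1223×10⁵ − 58230 = 54005 km.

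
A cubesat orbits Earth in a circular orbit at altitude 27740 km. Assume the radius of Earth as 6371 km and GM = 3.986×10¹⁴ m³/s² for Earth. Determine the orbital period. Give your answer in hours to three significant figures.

r = 6371 + 27740 = 34111 km = 3.4111×10⁷ m.
Kepler's third law: T = 2π√(r³/μ) = 2π√((3.411×10⁷)³ / 3.986×10¹⁴).
r³/μ = 9.957×10⁷ s², so T = 2π × 9.979×10³ = 6.270×10⁴ s.
Converting: 6.270×10⁴ s ÷ 3600 = 17.42 hours.

T ≈ 17.4 hours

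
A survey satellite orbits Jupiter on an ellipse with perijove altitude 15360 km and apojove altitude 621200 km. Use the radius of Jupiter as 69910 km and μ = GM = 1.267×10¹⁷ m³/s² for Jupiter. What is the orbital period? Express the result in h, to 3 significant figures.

r_p = 69910 + 15360 = 85270 km = 8.5270×10⁷ m.
r_a = 69910 + 621200 = 691110 km = 6.9111×10⁸ m.
Semi-major axis a = (r_p + r_a)/2 = (85270 + 6.9111×10⁵)/2 = 3.8819×10⁵ km = 3.882×10⁸ m.
By Kepler's third law T = 2π√(a³/μ) = 2π × 2.149×10⁴ = 1.350×10⁵ s.
= 37.50 h.

T ≈ 37.5 h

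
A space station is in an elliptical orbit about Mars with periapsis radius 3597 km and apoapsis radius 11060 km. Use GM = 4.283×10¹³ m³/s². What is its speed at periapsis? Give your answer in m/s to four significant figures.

v ≈ 4239 m/s

Semi-major axis a = (r_p + r_a)/2 = 7328.5 km = 7.328×10⁶ m.
Vis-viva: v² = μ(2/r − 1/a) = 4.283×10¹³ × (5.560×10⁻⁷ − 1.365×10⁻⁷) = 1.797×10⁷ m²/s².
v = 4239 m/s.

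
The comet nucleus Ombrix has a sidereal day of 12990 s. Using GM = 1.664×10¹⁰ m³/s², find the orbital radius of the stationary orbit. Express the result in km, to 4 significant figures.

A synchronous orbit has period T, so by Kepler's third law a = (μT²/4π²)^(1/3).
μT²/4π² = 1.664×10¹⁰ × (1.299×10⁴)² / 39.48 = 7.112×10¹⁶ m³.
a = 4.143×10⁵ m = 414.32 km.

r_sync ≈ 414.3 km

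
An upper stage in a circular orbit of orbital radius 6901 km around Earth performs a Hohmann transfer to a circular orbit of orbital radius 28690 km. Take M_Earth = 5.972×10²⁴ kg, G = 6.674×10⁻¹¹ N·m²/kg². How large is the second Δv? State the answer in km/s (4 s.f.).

μ = GM = 6.674×10⁻¹¹ × 5.972×10²⁴ = 3.986×10¹⁴ m³/s².
r₁ = 6901 km = 6.901×10⁶ m.
r₂ = 28690 km = 2.869×10⁷ m.
Transfer ellipse a_t = (r₁ + r₂)/2 = 1.780×10⁷ m.
At r₁: circular v_c1 = √(μ/r₁) = 7600 m/s; transfer-perigee v_p = √[μ(2/r₁ − 1/a_t)] = 9650 m/s.
At r₂: circular v_c2 = √(μ/r₂) = 3727 m/s; transfer-apogee v_a = √[μ(2/r₂ − 1/a_t)] = 2321 m/s.
Δv₂ = v_c2 − v_a = 1406 m/s.
= 1.406 km/s.

Δv ≈ 1.406 km/s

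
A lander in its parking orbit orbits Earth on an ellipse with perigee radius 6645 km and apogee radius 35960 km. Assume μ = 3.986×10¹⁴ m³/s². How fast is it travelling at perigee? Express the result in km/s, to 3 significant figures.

v ≈ 10.1 km/s

Semi-major axis a = (r_p + r_a)/2 = 21302 km = 2.130×10⁷ m.
Vis-viva: v² = μ(2/r − 1/a) = 3.986×10¹⁴ × (3.010×10⁻⁷ − 4.694×10⁻⁸) = 1.013×10⁸ m²/s².
v = 10060 m/s = 10.06 km/s.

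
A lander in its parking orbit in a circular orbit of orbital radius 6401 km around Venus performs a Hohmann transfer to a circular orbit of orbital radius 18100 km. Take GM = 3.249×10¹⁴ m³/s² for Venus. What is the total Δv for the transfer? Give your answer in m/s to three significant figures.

Δv_total ≈ 2710 m/s

r₁ = 6401 km = 6.401×10⁶ m.
r₂ = 18100 km = 1.810×10⁷ m.
Transfer ellipse a_t = (r₁ + r₂)/2 = 1.225×10⁷ m.
At r₁: circular v_c1 = √(μ/r₁) = 7124 m/s; transfer-periapsis v_p = √[μ(2/r₁ − 1/a_t)] = 8660 m/s.
Δv₁ = v_p − v_c1 = 1535 m/s.
At r₂: circular v_c2 = √(μ/r₂) = 4237 m/s; transfer-apoapsis v_a = √[μ(2/r₂ − 1/a_t)] = 3063 m/s.
Δv₂ = v_c2 − v_a = 1174 m/s.
Total Δv = Δv₁ + Δv₂ = 2710 m/s.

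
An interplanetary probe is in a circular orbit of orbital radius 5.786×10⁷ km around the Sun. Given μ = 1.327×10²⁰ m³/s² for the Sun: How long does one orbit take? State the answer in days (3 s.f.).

r = 5.786×10⁷ km = 5.786×10¹⁰ m.
Kepler's third law: T = 2π√(r³/μ) = 2π√((5.786×10¹⁰)³ / 1.327×10²⁰).
r³/μ = 1.460×10¹² s², so T = 2π × 1.208×10⁶ = 7.591×10⁶ s.
Converting: 7.591×10⁶ s ÷ 86400 = 87.86 days.

T ≈ 87.9 days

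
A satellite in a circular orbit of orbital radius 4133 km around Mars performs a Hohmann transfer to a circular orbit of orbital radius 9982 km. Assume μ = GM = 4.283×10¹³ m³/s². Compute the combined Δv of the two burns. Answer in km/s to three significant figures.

r₁ = 4133 km = 4.133×10⁶ m.
r₂ = 9982 km = 9.982×10⁶ m.
Transfer ellipse a_t = (r₁ + r₂)/2 = 7.058×10⁶ m.
At r₁: circular v_c1 = √(μ/r₁) = 3219 m/s; transfer-periapsis v_p = √[μ(2/r₁ − 1/a_t)] = 3828 m/s.
Δv₁ = v_p − v_c1 = 609.3 m/s.
At r₂: circular v_c2 = √(μ/r₂) = 2071 m/s; transfer-apoapsis v_a = √[μ(2/r₂ − 1/a_t)] = 1585 m/s.
Δv₂ = v_c2 − v_a = 486.2 m/s.
Total Δv = Δv₁ + Δv₂ = 1096 m/s = 1.096 km/s.

Δv_total ≈ 1.10 km/s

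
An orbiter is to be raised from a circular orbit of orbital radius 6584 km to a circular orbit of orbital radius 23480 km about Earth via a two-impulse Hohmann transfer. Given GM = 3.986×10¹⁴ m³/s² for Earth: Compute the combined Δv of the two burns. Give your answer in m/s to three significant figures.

r₁ = 6584 km = 6.584×10⁶ m.
r₂ = 23480 km = 2.348×10⁷ m.
Transfer ellipse a_t = (r₁ + r₂)/2 = 1.503×10⁷ m.
At r₁: circular v_c1 = √(μ/r₁) = 7781 m/s; transfer-perigee v_p = √[μ(2/r₁ − 1/a_t)] = 9724 m/s.
Δv₁ = v_p − v_c1 = 1944 m/s.
At r₂: circular v_c2 = √(μ/r₂) = 4120 m/s; transfer-apogee v_a = √[μ(2/r₂ − 1/a_t)] = 2727 m/s.
Δv₂ = v_c2 − v_a = 1393 m/s.
Total Δv = Δv₁ + Δv₂ = 3337 m/s.

Δv_total ≈ 3340 m/s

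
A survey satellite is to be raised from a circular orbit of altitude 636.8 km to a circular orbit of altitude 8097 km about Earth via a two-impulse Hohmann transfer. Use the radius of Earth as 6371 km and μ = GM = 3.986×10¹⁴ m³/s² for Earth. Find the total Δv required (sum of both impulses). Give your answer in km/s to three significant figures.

Δv_total ≈ 2.22 km/s

r₁ = 6371 + 636.8 = 7007.8 km = 7.0078×10⁶ m.
r₂ = 6371 + 8097 = 14468 km = 1.4468×10⁷ m.
Transfer ellipse a_t = (r₁ + r₂)/2 = 1.074×10⁷ m.
At r₁: circular v_c1 = √(μ/r₁) = 7542 m/s; transfer-perigee v_p = √[μ(2/r₁ − 1/a_t)] = 8754 m/s.
Δv₁ = v_p − v_c1 = 1212 m/s.
At r₂: circular v_c2 = √(μ/r₂) = 5249 m/s; transfer-apogee v_a = √[μ(2/r₂ − 1/a_t)] = 4240 m/s.
Δv₂ = v_c2 − v_a = 1009 m/s.
Total Δv = Δv₁ + Δv₂ = 2221 m/s = 2.221 km/s.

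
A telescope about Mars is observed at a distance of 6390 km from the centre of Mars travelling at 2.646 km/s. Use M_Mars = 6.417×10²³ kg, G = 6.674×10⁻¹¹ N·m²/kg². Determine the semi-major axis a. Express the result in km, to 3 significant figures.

a ≈ 6690 km

μ = GM = 6.674×10⁻¹¹ × 6.417×10²³ = 4.283×10¹³ m³/s².
r = 6.390×10⁶ m.
Specific orbital energy ε = v²/2 − μ/r = (2646)²/2 − 4.283×10¹³/6.390×10⁶ = -3.202×10⁶ J/kg.
Since ε = −μ/(2a), a = −μ/(2ε) = 6.689×10⁶ m = 6688.5 km.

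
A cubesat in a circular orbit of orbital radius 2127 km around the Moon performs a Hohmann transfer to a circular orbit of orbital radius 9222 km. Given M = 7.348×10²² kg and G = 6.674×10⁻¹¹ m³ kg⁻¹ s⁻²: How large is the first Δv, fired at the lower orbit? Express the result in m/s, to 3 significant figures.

Δv ≈ 417 m/s

μ = GM = 6.674×10⁻¹¹ × 7.348×10²² = 4.904×10¹² m³/s².
r₁ = 2127 km = 2.127×10⁶ m.
r₂ = 9222 km = 9.222×10⁶ m.
Transfer ellipse a_t = (r₁ + r₂)/2 = 5.674×10⁶ m.
At r₁: circular v_c1 = √(μ/r₁) = 1518 m/s; transfer-perilune v_p = √[μ(2/r₁ − 1/a_t)] = 1936 m/s.
Δv₁ = v_p − v_c1 = 417.3 m/s.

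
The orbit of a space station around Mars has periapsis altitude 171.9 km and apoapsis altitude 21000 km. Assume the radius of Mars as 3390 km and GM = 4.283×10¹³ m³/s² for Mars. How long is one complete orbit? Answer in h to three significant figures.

r_p = 3390 + 171.9 = 3561.9 km = 3.5619×10⁶ m.
r_a = 3390 + 21000 = 24390 km = 2.4390×10⁷ m.
Semi-major axis a = (r_p + r_a)/2 = (3561.9 + 24390)/2 = 13976 km = 1.398×10⁷ m.
By Kepler's third law T = 2π√(a³/μ) = 2π × 7.984×10³ = 5.016×10⁴ s.
= 13.93 h.

T ≈ 13.9 h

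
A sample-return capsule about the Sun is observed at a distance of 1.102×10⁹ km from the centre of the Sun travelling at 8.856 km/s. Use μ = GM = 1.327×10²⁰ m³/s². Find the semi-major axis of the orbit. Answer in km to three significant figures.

a ≈ 8.17×10⁸ km

r = 1.102×10¹² m.
Specific orbital energy ε = v²/2 − μ/r = (8856)²/2 − 1.327×10²⁰/1.102×10¹² = -8.120×10⁷ J/kg.
Since ε = −μ/(2a), a = −μ/(2ε) = 8.171×10¹¹ m = 8.1709×10⁸ km.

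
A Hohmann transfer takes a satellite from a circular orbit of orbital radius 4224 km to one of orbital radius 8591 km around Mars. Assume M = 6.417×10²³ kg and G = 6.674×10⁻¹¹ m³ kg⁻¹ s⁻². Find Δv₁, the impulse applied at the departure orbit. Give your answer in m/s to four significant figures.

μ = GM = 6.674×10⁻¹¹ × 6.417×10²³ = 4.283×10¹³ m³/s².
r₁ = 4224 km = 4.224×10⁶ m.
r₂ = 8591 km = 8.591×10⁶ m.
Transfer ellipse a_t = (r₁ + r₂)/2 = 6.408×10⁶ m.
At r₁: circular v_c1 = √(μ/r₁) = 3184 m/s; transfer-periapsis v_p = √[μ(2/r₁ − 1/a_t)] = 3687 m/s.
Δv₁ = v_p − v_c1 = 502.8 m/s.

Δv ≈ 502.8 m/s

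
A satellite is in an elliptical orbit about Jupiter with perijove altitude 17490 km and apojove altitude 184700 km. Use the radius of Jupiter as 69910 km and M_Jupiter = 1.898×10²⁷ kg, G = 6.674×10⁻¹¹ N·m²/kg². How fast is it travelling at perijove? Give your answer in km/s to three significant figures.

v ≈ 46.5 km/s

μ = GM = 6.674×10⁻¹¹ × 1.898×10²⁷ = 1.267×10¹⁷ m³/s².
r_p = 69910 + 17490 = 87400 km = 8.7400×10⁷ m.
r_a = 69910 + 184700 = 254610 km = 2.5461×10⁸ m.
Semi-major axis a = (r_p + r_a)/2 = 1.7100×10⁵ km = 1.710×10⁸ m.
Vis-viva: v² = μ(2/r − 1/a) = 1.267×10¹⁷ × (2.288×10⁻⁸ − 5.848×10⁻⁹) = 2.158×10⁹ m²/s².
v = 46450 m/s = 46.45 km/s.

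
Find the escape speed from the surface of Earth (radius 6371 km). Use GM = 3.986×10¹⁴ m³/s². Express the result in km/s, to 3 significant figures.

v_esc ≈ 11.2 km/s

r = R = 6.371×10⁶ m.
Escape speed v_esc = √(2μ/r) = √(2 × 3.986×10¹⁴ / 6.371×10⁶) = √(1.251×10⁸) = 11190 m/s.
= 11.19 km/s.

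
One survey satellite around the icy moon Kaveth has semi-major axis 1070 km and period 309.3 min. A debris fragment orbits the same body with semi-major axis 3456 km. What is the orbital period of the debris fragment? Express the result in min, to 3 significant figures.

Kepler's third law: T² ∝ a³, so T₂ = T₁ (a₂/a₁)^(3/2).
a₂/a₁ = 3.230, (a₂/a₁)^(3/2) = 5.805.
T₂ = 309.3 × 5.805 = 1795 min.

T₂ ≈ 1800 min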